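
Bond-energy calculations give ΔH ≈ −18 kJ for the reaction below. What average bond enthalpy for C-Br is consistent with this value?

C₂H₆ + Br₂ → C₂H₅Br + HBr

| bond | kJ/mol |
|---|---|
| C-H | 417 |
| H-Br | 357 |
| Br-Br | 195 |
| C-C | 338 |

D(C-Br) ≈ 273 kJ/mol

Let D be the C-Br bond energy.
Σ(broken) = 1×195 + 1×338 + 6×417 = 3035
Σ(formed) = 1×D + 1×338 + 5×417 + 1×357 = 2780 + D
ΔH = Σ(broken) − Σ(formed) = (3035) − (2780 + D) = +255 − D
Setting this equal to −18 kJ gives D = 273 kJ/mol.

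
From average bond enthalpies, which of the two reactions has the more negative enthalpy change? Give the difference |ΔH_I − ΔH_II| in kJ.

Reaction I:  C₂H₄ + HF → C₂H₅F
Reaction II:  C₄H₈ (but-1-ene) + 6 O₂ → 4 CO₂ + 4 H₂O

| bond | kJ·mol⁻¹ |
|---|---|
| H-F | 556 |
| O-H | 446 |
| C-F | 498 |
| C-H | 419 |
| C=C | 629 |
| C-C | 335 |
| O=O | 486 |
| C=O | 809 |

Reaction I:
  Bonds broken (reactants):
    C-H: 4 × 419 = 1676
    C=C: 1 × 629 = 629
    H-F: 1 × 556 = 556
    Σ(broken) = 2861 kJ
  Bonds formed (products):
    C-C: 1 × 335 = 335
    C-F: 1 × 498 = 498
    C-H: 5 × 419 = 2095
    Σ(formed) = 2928 kJ
  ΔH_I = 2861 − 2928 = −67 kJ
Reaction II:
  Bonds broken (reactants):
    C-C: 2 × 335 = 670
    C-H: 8 × 419 = 3352
    C=C: 1 × 629 = 629
    O=O: 6 × 486 = 2916
    Σ(broken) = 7567 kJ
  Bonds formed (products):
    C=O: 8 × 809 = 6472
    O-H: 8 × 446 = 3568
    Σ(formed) = 10040 kJ
  ΔH_II = 7567 − 10040 = −2473 kJ
ΔH_I − ΔH_II = +2406 kJ, so reaction II has the more negative ΔH; |ΔH_I − ΔH_II| = 2406 kJ.

Reaction II, by 2406 kJ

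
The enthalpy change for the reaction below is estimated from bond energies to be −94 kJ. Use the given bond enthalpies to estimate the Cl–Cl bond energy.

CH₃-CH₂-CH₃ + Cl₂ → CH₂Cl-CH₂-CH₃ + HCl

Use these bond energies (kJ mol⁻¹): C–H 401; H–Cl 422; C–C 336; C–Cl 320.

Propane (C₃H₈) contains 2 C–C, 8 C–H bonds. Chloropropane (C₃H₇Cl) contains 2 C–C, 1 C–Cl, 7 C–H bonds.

D(Cl–Cl) ≈ 247 kJ/mol

Let D be the Cl–Cl bond energy.
Σ(broken) = 2×336 + 8×401 + 1×D = 3880 + D
Σ(formed) = 2×336 + 1×320 + 7×401 + 1×422 = 4221
ΔH = Σ(broken) − Σ(formed) = (3880 + D) − (4221) = −341 + D
Setting this equal to −94 kJ gives D = 247 kJ/mol.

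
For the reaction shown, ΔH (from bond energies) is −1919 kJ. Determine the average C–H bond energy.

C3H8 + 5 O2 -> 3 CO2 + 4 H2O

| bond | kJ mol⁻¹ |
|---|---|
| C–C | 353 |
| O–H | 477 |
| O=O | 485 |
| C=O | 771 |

D(C–H) ≈ 424 kJ/mol

Let D be the C–H bond energy.
Σ(broken) = 2×353 + 8×D + 5×485 = 3131 + 8D
Σ(formed) = 6×771 + 8×477 = 8442
ΔH = Σ(broken) − Σ(formed) = (3131 + 8D) − (8442) = −5311 + 8D
Setting this equal to −1919 kJ gives 8D = 3392, so D = 424 kJ/mol.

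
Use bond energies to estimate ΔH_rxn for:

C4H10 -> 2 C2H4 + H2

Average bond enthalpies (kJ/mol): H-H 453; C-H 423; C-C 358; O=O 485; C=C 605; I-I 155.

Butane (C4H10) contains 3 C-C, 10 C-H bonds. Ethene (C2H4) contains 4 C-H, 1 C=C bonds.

ΔH ≈ +257 kJ

Bonds broken (reactants):
  C-C: 3 × 358 = 1074
  C-H: 10 × 423 = 4230
  Σ(broken) = 5304 kJ
Bonds formed (products):
  C-H: 8 × 423 = 3384
  C=C: 2 × 605 = 1210
  H-H: 1 × 453 = 453
  Σ(formed) = 5047 kJ
ΔH = Σ(broken) − Σ(formed) = 5304 − 5047 = +257 kJ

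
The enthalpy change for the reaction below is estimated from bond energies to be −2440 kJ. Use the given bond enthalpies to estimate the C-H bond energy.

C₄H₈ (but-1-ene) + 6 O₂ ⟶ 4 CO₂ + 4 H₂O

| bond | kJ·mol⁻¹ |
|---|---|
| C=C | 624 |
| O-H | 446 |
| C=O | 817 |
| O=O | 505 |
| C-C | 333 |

D(C-H) ≈ 418 kJ/mol

Let D be the C-H bond energy.
Σ(broken) = 2×333 + 8×D + 1×624 + 6×505 = 4320 + 8D
Σ(formed) = 8×817 + 8×446 = 10104
ΔH = Σ(broken) − Σ(formed) = (4320 + 8D) − (10104) = −5784 + 8D
Setting this equal to −2440 kJ gives 8D = 3344, so D = 418 kJ/mol.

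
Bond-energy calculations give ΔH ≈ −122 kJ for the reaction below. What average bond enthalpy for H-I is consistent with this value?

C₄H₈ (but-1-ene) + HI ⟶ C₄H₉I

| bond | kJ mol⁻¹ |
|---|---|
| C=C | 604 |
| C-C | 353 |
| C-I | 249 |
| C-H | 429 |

D(H-I) ≈ 305 kJ/mol

Let D be the H-I bond energy.
Σ(broken) = 2×353 + 8×429 + 1×604 + 1×D = 4742 + D
Σ(formed) = 3×353 + 9×429 + 1×249 = 5169
ΔH = Σ(broken) − Σ(formed) = (4742 + D) − (5169) = −427 + D
Setting this equal to −122 kJ gives D = 305 kJ/mol.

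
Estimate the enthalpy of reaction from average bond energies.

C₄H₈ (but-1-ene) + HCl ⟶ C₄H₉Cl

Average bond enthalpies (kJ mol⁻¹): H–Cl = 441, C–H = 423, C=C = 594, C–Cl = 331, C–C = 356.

ΔH ≈ −75 kJ

Bonds broken (reactants):
  C–C: 2 × 356 = 712
  C–H: 8 × 423 = 3384
  C=C: 1 × 594 = 594
  H–Cl: 1 × 441 = 441
  Σ(broken) = 5131 kJ
Bonds formed (products):
  C–C: 3 × 356 = 1068
  C–Cl: 1 × 331 = 331
  C–H: 9 × 423 = 3807
  Σ(formed) = 5206 kJ
ΔH = Σ(broken) − Σ(formed) = 5131 − 5206 = −75 kJ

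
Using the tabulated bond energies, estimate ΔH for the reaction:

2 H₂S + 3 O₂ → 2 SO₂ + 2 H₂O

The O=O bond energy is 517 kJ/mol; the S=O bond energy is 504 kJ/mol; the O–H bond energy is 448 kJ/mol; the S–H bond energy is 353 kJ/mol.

Bonds broken (reactants):
  O=O: 3 × 517 = 1551
  S–H: 4 × 353 = 1412
  Σ(broken) = 2963 kJ
Bonds formed (products):
  O–H: 4 × 448 = 1792
  S=O: 4 × 504 = 2016
  Σ(formed) = 3808 kJ
ΔH = Σ(broken) − Σ(formed) = 2963 − 3808 = −845 kJ

ΔH ≈ −845 kJ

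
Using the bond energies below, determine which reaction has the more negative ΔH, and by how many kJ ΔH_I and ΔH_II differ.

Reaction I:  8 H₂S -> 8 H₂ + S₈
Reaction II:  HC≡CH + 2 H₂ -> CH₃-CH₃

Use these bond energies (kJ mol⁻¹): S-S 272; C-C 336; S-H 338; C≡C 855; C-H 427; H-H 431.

Reaction I:
  Bonds broken (reactants):
    S-H: 16 × 338 = 5408
    Σ(broken) = 5408 kJ
  Bonds formed (products):
    H-H: 8 × 431 = 3448
    S-S: 8 × 272 = 2176
    Σ(formed) = 5624 kJ
  ΔH_I = 5408 − 5624 = −216 kJ
Reaction II:
  Bonds broken (reactants):
    C≡C: 1 × 855 = 855
    C-H: 2 × 427 = 854
    H-H: 2 × 431 = 862
    Σ(broken) = 2571 kJ
  Bonds formed (products):
    C-C: 1 × 336 = 336
    C-H: 6 × 427 = 2562
    Σ(formed) = 2898 kJ
  ΔH_II = 2571 − 2898 = −327 kJ
ΔH_I − ΔH_II = +111 kJ, so reaction II has the more negative ΔH; |ΔH_I − ΔH_II| = 111 kJ.

Reaction II, by 111 kJ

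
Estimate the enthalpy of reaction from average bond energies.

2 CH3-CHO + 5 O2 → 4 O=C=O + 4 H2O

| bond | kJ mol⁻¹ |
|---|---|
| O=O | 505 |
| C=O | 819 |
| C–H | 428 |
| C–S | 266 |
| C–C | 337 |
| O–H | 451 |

Bonds broken (reactants):
  C–C: 2 × 337 = 674
  C–H: 8 × 428 = 3424
  C=O: 2 × 819 = 1638
  O=O: 5 × 505 = 2525
  Σ(broken) = 8261 kJ
Bonds formed (products):
  C=O: 8 × 819 = 6552
  O–H: 8 × 451 = 3608
  Σ(formed) = 10160 kJ
ΔH = Σ(broken) − Σ(formed) = 8261 − 10160 = −1899 kJ

ΔH ≈ −1899 kJ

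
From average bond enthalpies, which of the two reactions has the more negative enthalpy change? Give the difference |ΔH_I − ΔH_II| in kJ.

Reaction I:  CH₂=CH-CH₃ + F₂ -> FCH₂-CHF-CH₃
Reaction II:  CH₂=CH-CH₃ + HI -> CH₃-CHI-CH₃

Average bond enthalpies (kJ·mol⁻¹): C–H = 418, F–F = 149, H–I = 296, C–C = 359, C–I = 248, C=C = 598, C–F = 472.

Reaction I:
  Bonds broken (reactants):
    C–C: 1 × 359 = 359
    C–H: 6 × 418 = 2508
    C=C: 1 × 598 = 598
    F–F: 1 × 149 = 149
    Σ(broken) = 3614 kJ
  Bonds formed (products):
    C–C: 2 × 359 = 718
    C–F: 2 × 472 = 944
    C–H: 6 × 418 = 2508
    Σ(formed) = 4170 kJ
  ΔH_I = 3614 − 4170 = −556 kJ
Reaction II:
  Bonds broken (reactants):
    C–C: 1 × 359 = 359
    C–H: 6 × 418 = 2508
    C=C: 1 × 598 = 598
    H–I: 1 × 296 = 296
    Σ(broken) = 3761 kJ
  Bonds formed (products):
    C–C: 2 × 359 = 718
    C–H: 7 × 418 = 2926
    C–I: 1 × 248 = 248
    Σ(formed) = 3892 kJ
  ΔH_II = 3761 − 3892 = −131 kJ
ΔH_I − ΔH_II = −425 kJ, so reaction I has the more negative ΔH; |ΔH_I − ΔH_II| = 425 kJ.

Reaction I, by 425 kJ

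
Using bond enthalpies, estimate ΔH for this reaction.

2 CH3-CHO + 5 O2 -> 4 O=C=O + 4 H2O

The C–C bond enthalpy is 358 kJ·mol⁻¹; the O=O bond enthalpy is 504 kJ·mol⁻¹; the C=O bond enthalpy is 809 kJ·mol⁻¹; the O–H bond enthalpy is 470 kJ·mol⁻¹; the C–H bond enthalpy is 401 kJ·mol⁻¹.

ΔH ≈ −2170 kJ

Bonds broken (reactants):
  C–C: 2 × 358 = 716
  C–H: 8 × 401 = 3208
  C=O: 2 × 809 = 1618
  O=O: 5 × 504 = 2520
  Σ(broken) = 8062 kJ
Bonds formed (products):
  C=O: 8 × 809 = 6472
  O–H: 8 × 470 = 3760
  Σ(formed) = 10232 kJ
ΔH = Σ(broken) − Σ(formed) = 8062 − 10232 = −2170 kJ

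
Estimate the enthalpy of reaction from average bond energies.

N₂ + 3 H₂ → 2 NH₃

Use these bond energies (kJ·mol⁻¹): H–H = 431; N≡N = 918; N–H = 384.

ΔH ≈ −93 kJ

Bonds broken (reactants):
  H–H: 3 × 431 = 1293
  N≡N: 1 × 918 = 918
  Σ(broken) = 2211 kJ
Bonds formed (products):
  N–H: 6 × 384 = 2304
  Σ(formed) = 2304 kJ
ΔH = Σ(broken) − Σ(formed) = 2211 − 2304 = −93 kJ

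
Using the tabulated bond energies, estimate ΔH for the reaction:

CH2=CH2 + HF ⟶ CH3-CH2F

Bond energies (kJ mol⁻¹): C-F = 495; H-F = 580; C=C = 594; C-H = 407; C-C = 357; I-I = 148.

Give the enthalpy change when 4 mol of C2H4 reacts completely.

Bonds broken (reactants):
  C-H: 4 × 407 = 1628
  C=C: 1 × 594 = 594
  H-F: 1 × 580 = 580
  Σ(broken) = 2802 kJ
Bonds formed (products):
  C-C: 1 × 357 = 357
  C-F: 1 × 495 = 495
  C-H: 5 × 407 = 2035
  Σ(formed) = 2887 kJ
ΔH = Σ(broken) − Σ(formed) = 2802 − 2887 = −85 kJ
For 4× the reaction as written: 4 × (−85) = −340 kJ

ΔH = −340 kJ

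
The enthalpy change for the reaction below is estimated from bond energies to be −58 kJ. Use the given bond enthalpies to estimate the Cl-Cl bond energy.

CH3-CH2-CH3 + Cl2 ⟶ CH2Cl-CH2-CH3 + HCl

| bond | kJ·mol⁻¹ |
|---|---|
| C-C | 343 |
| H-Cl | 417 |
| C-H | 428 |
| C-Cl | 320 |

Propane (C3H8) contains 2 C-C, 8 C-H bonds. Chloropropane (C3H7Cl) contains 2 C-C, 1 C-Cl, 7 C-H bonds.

D(Cl-Cl) ≈ 251 kJ/mol

Let D be the Cl-Cl bond energy.
Σ(broken) = 2×343 + 8×428 + 1×D = 4110 + D
Σ(formed) = 2×343 + 1×320 + 7×428 + 1×417 = 4419
ΔH = Σ(broken) − Σ(formed) = (4110 + D) − (4419) = −309 + D
Setting this equal to −58 kJ gives D = 251 kJ/mol.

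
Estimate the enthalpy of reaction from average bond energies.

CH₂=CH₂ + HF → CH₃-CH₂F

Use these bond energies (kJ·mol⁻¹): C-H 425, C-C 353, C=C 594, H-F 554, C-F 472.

ΔH ≈ −102 kJ

Bonds broken (reactants):
  C-H: 4 × 425 = 1700
  C=C: 1 × 594 = 594
  H-F: 1 × 554 = 554
  Σ(broken) = 2848 kJ
Bonds formed (products):
  C-C: 1 × 353 = 353
  C-F: 1 × 472 = 472
  C-H: 5 × 425 = 2125
  Σ(formed) = 2950 kJ
ΔH = Σ(broken) − Σ(formed) = 2848 − 2950 = −102 kJ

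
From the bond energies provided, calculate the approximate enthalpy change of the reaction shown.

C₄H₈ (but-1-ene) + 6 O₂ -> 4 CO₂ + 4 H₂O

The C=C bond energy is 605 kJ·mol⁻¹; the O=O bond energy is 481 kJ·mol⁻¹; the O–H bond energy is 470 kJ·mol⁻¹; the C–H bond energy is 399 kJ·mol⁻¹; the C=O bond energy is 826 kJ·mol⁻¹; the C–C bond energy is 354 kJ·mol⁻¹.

ΔH ≈ −2977 kJ

Bonds broken (reactants):
  C–C: 2 × 354 = 708
  C–H: 8 × 399 = 3192
  C=C: 1 × 605 = 605
  O=O: 6 × 481 = 2886
  Σ(broken) = 7391 kJ
Bonds formed (products):
  C=O: 8 × 826 = 6608
  O–H: 8 × 470 = 3760
  Σ(formed) = 10368 kJ
ΔH = Σ(broken) − Σ(formed) = 7391 − 10368 = −2977 kJ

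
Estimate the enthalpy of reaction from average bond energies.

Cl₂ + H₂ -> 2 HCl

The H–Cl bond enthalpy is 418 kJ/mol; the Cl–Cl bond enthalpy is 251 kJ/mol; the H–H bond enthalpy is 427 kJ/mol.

Bonds broken (reactants):
  Cl–Cl: 1 × 251 = 251
  H–H: 1 × 427 = 427
  Σ(broken) = 678 kJ
Bonds formed (products):
  H–Cl: 2 × 418 = 836
  Σ(formed) = 836 kJ
ΔH = Σ(broken) − Σ(formed) = 678 − 836 = −158 kJ

ΔH ≈ −158 kJ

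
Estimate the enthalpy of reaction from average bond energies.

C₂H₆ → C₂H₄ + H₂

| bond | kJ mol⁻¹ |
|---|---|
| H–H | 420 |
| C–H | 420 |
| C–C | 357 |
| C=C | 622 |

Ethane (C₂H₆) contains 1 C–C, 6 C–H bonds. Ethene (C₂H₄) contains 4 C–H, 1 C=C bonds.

ΔH ≈ +155 kJ

Bonds broken (reactants):
  C–C: 1 × 357 = 357
  C–H: 6 × 420 = 2520
  Σ(broken) = 2877 kJ
Bonds formed (products):
  C–H: 4 × 420 = 1680
  C=C: 1 × 622 = 622
  H–H: 1 × 420 = 420
  Σ(formed) = 2722 kJ
ΔH = Σ(broken) − Σ(formed) = 2877 − 2722 = +155 kJ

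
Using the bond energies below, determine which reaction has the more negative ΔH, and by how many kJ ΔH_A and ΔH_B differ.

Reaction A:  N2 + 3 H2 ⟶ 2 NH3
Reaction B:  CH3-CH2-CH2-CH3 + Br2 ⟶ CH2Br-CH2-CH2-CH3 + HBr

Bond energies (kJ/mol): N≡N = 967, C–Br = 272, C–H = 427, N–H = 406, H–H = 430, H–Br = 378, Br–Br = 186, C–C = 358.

Reaction A:
  Bonds broken (reactants):
    H–H: 3 × 430 = 1290
    N≡N: 1 × 967 = 967
    Σ(broken) = 2257 kJ
  Bonds formed (products):
    N–H: 6 × 406 = 2436
    Σ(formed) = 2436 kJ
  ΔH_A = 2257 − 2436 = −179 kJ
Reaction B:
  Bonds broken (reactants):
    Br–Br: 1 × 186 = 186
    C–C: 3 × 358 = 1074
    C–H: 10 × 427 = 4270
    Σ(broken) = 5530 kJ
  Bonds formed (products):
    C–Br: 1 × 272 = 272
    C–C: 3 × 358 = 1074
    C–H: 9 × 427 = 3843
    H–Br: 1 × 378 = 378
    Σ(formed) = 5567 kJ
  ΔH_B = 5530 − 5567 = −37 kJ
ΔH_A − ΔH_B = −142 kJ, so reaction A has the more negative ΔH; |ΔH_A − ΔH_B| = 142 kJ.

Reaction A, by 142 kJ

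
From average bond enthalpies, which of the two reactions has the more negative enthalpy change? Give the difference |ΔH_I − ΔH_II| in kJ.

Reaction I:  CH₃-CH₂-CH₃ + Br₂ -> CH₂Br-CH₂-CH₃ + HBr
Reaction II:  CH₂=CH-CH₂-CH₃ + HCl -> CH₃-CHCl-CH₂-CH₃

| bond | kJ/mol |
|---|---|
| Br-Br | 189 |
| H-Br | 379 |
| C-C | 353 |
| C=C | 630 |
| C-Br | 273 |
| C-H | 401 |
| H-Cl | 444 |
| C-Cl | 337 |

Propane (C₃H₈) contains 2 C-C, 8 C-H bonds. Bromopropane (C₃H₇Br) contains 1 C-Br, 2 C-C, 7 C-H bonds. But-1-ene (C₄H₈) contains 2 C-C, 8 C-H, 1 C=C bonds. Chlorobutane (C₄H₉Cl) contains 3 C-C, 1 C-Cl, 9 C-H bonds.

Reaction I:
  Bonds broken (reactants):
    Br-Br: 1 × 189 = 189
    C-C: 2 × 353 = 706
    C-H: 8 × 401 = 3208
    Σ(broken) = 4103 kJ
  Bonds formed (products):
    C-Br: 1 × 273 = 273
    C-C: 2 × 353 = 706
    C-H: 7 × 401 = 2807
    H-Br: 1 × 379 = 379
    Σ(formed) = 4165 kJ
  ΔH_I = 4103 − 4165 = −62 kJ
Reaction II:
  Bonds broken (reactants):
    C-C: 2 × 353 = 706
    C-H: 8 × 401 = 3208
    C=C: 1 × 630 = 630
    H-Cl: 1 × 444 = 444
    Σ(broken) = 4988 kJ
  Bonds formed (products):
    C-C: 3 × 353 = 1059
    C-Cl: 1 × 337 = 337
    C-H: 9 × 401 = 3609
    Σ(formed) = 5005 kJ
  ΔH_II = 4988 − 5005 = −17 kJ
ΔH_I − ΔH_II = −45 kJ, so reaction I has the more negative ΔH; |ΔH_I − ΔH_II| = 45 kJ.

Reaction I, by 45 kJ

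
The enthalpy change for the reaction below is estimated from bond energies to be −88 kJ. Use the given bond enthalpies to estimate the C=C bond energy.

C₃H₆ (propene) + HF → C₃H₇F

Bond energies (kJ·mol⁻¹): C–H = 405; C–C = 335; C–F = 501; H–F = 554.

Let D be the C=C bond energy.
Σ(broken) = 1×335 + 6×405 + 1×D + 1×554 = 3319 + D
Σ(formed) = 2×335 + 1×501 + 7×405 = 4006
ΔH = Σ(broken) − Σ(formed) = (3319 + D) − (4006) = −687 + D
Setting this equal to −88 kJ gives D = 599 kJ/mol.

D(C=C) ≈ 599 kJ/mol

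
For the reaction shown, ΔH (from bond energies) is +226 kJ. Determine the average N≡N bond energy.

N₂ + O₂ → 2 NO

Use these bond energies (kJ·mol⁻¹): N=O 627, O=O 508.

Let D be the N≡N bond energy.
Σ(broken) = 1×D + 1×508 = 508 + D
Σ(formed) = 2×627 = 1254
ΔH = Σ(broken) − Σ(formed) = (508 + D) − (1254) = −746 + D
Setting this equal to +226 kJ gives D = 972 kJ/mol.

D(N≡N) ≈ 972 kJ/mol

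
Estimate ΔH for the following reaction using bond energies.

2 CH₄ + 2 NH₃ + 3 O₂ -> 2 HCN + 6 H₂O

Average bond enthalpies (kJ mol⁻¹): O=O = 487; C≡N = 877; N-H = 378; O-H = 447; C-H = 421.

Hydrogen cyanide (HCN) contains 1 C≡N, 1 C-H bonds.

ΔH ≈ −863 kJ

Bonds broken (reactants):
  C-H: 8 × 421 = 3368
  N-H: 6 × 378 = 2268
  O=O: 3 × 487 = 1461
  Σ(broken) = 7097 kJ
Bonds formed (products):
  C≡N: 2 × 877 = 1754
  C-H: 2 × 421 = 842
  O-H: 12 × 447 = 5364
  Σ(formed) = 7960 kJ
ΔH = Σ(broken) − Σ(formed) = 7097 − 7960 = −863 kJ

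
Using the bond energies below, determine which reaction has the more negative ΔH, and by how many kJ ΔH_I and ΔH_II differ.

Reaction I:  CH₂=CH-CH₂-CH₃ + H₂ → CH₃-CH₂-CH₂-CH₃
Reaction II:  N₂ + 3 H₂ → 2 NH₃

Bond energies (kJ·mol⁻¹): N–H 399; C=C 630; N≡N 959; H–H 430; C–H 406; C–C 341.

Reaction I:
  Bonds broken (reactants):
    C–C: 2 × 341 = 682
    C–H: 8 × 406 = 3248
    C=C: 1 × 630 = 630
    H–H: 1 × 430 = 430
    Σ(broken) = 4990 kJ
  Bonds formed (products):
    C–C: 3 × 341 = 1023
    C–H: 10 × 406 = 4060
    Σ(formed) = 5083 kJ
  ΔH_I = 4990 − 5083 = −93 kJ
Reaction II:
  Bonds broken (reactants):
    H–H: 3 × 430 = 1290
    N≡N: 1 × 959 = 959
    Σ(broken) = 2249 kJ
  Bonds formed (products):
    N–H: 6 × 399 = 2394
    Σ(formed) = 2394 kJ
  ΔH_II = 2249 − 2394 = −145 kJ
ΔH_I − ΔH_II = +52 kJ, so reaction II has the more negative ΔH; |ΔH_I − ΔH_II| = 52 kJ.

Reaction II, by 52 kJ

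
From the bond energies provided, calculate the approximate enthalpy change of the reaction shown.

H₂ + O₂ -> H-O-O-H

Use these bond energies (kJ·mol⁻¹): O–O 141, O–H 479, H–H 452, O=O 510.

Bonds broken (reactants):
  H–H: 1 × 452 = 452
  O=O: 1 × 510 = 510
  Σ(broken) = 962 kJ
Bonds formed (products):
  O–H: 2 × 479 = 958
  O–O: 1 × 141 = 141
  Σ(formed) = 1099 kJ
ΔH = Σ(broken) − Σ(formed) = 962 − 1099 = −137 kJ

ΔH ≈ −137 kJ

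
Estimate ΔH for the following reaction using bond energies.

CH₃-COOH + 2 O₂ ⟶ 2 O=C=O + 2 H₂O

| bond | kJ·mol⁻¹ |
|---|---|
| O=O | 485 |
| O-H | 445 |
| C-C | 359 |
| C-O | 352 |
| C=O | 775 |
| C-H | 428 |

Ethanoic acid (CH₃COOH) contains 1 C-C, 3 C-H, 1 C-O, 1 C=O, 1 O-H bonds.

Bonds broken (reactants):
  C-C: 1 × 359 = 359
  C-H: 3 × 428 = 1284
  C-O: 1 × 352 = 352
  C=O: 1 × 775 = 775
  O-H: 1 × 445 = 445
  O=O: 2 × 485 = 970
  Σ(broken) = 4185 kJ
Bonds formed (products):
  C=O: 4 × 775 = 3100
  O-H: 4 × 445 = 1780
  Σ(formed) = 4880 kJ
ΔH = Σ(broken) − Σ(formed) = 4185 − 4880 = −695 kJ

ΔH ≈ −695 kJ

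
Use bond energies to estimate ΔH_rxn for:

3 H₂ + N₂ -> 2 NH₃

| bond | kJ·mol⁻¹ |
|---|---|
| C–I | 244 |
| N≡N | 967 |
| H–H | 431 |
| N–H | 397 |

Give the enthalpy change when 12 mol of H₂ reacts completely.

Bonds broken (reactants):
  H–H: 3 × 431 = 1293
  N≡N: 1 × 967 = 967
  Σ(broken) = 2260 kJ
Bonds formed (products):
  N–H: 6 × 397 = 2382
  Σ(formed) = 2382 kJ
ΔH = Σ(broken) − Σ(formed) = 2260 − 2382 = −122 kJ
For 4× the reaction as written: 4 × (−122) = −488 kJ

ΔH = −488 kJ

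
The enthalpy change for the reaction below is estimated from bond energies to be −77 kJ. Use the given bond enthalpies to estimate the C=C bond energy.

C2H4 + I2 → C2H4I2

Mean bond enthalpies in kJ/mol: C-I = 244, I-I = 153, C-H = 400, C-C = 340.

D(C=C) ≈ 598 kJ/mol

Let D be the C=C bond energy.
Σ(broken) = 4×400 + 1×D + 1×153 = 1753 + D
Σ(formed) = 1×340 + 4×400 + 2×244 = 2428
ΔH = Σ(broken) − Σ(formed) = (1753 + D) − (2428) = −675 + D
Setting this equal to −77 kJ gives D = 598 kJ/mol.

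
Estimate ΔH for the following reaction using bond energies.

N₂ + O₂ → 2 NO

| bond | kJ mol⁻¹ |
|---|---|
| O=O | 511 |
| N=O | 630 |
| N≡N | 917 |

ΔH ≈ +168 kJ

Bonds broken (reactants):
  N≡N: 1 × 917 = 917
  O=O: 1 × 511 = 511
  Σ(broken) = 1428 kJ
Bonds formed (products):
  N=O: 2 × 630 = 1260
  Σ(formed) = 1260 kJ
ΔH = Σ(broken) − Σ(formed) = 1428 − 1260 = +168 kJ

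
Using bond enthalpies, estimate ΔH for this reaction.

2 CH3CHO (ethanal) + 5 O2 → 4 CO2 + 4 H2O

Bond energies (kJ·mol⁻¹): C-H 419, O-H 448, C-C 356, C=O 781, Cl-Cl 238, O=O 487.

Bonds broken (reactants):
  C-C: 2 × 356 = 712
  C-H: 8 × 419 = 3352
  C=O: 2 × 781 = 1562
  O=O: 5 × 487 = 2435
  Σ(broken) = 8061 kJ
Bonds formed (products):
  C=O: 8 × 781 = 6248
  O-H: 8 × 448 = 3584
  Σ(formed) = 9832 kJ
ΔH = Σ(broken) − Σ(formed) = 8061 − 9832 = −1771 kJ

ΔH ≈ −1771 kJ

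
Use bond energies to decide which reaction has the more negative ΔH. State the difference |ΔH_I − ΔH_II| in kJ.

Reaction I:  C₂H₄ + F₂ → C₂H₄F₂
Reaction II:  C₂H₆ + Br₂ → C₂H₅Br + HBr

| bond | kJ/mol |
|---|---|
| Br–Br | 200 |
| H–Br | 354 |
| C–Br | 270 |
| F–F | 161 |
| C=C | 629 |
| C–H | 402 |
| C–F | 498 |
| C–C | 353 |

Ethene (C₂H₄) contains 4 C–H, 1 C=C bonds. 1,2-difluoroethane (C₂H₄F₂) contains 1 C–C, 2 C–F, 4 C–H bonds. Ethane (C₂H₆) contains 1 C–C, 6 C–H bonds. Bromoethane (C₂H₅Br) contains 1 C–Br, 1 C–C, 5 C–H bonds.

Reaction I, by 537 kJ

Reaction I:
  Bonds broken (reactants):
    C–H: 4 × 402 = 1608
    C=C: 1 × 629 = 629
    F–F: 1 × 161 = 161
    Σ(broken) = 2398 kJ
  Bonds formed (products):
    C–C: 1 × 353 = 353
    C–F: 2 × 498 = 996
    C–H: 4 × 402 = 1608
    Σ(formed) = 2957 kJ
  ΔH_I = 2398 − 2957 = −559 kJ
Reaction II:
  Bonds broken (reactants):
    Br–Br: 1 × 200 = 200
    C–C: 1 × 353 = 353
    C–H: 6 × 402 = 2412
    Σ(broken) = 2965 kJ
  Bonds formed (products):
    C–Br: 1 × 270 = 270
    C–C: 1 × 353 = 353
    C–H: 5 × 402 = 2010
    H–Br: 1 × 354 = 354
    Σ(formed) = 2987 kJ
  ΔH_II = 2965 − 2987 = −22 kJ
ΔH_I − ΔH_II = −537 kJ, so reaction I has the more negative ΔH; |ΔH_I − ΔH_II| = 537 kJ.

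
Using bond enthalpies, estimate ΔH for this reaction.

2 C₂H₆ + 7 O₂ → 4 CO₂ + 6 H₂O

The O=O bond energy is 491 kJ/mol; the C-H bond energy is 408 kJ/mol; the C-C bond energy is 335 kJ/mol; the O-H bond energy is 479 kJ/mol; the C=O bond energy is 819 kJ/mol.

ΔH ≈ −3297 kJ

Bonds broken (reactants):
  C-C: 2 × 335 = 670
  C-H: 12 × 408 = 4896
  O=O: 7 × 491 = 3437
  Σ(broken) = 9003 kJ
Bonds formed (products):
  C=O: 8 × 819 = 6552
  O-H: 12 × 479 = 5748
  Σ(formed) = 12300 kJ
ΔH = Σ(broken) − Σ(formed) = 9003 − 12300 = −3297 kJ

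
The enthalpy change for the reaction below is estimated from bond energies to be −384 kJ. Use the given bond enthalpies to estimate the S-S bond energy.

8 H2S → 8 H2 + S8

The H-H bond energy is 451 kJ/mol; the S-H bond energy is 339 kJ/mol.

D(S-S) ≈ 275 kJ/mol

Let D be the S-S bond energy.
Σ(broken) = 16×339 = 5424
Σ(formed) = 8×451 + 8×D = 3608 + 8D
ΔH = Σ(broken) − Σ(formed) = (5424) − (3608 + 8D) = +1816 − 8D
Setting this equal to −384 kJ gives 8D = 2200, so D = 275 kJ/mol.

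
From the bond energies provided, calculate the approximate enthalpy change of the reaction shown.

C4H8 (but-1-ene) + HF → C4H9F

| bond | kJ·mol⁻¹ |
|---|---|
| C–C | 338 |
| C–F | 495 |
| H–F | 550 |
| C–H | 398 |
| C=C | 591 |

Bonds broken (reactants):
  C–C: 2 × 338 = 676
  C–H: 8 × 398 = 3184
  C=C: 1 × 591 = 591
  H–F: 1 × 550 = 550
  Σ(broken) = 5001 kJ
Bonds formed (products):
  C–C: 3 × 338 = 1014
  C–F: 1 × 495 = 495
  C–H: 9 × 398 = 3582
  Σ(formed) = 5091 kJ
ΔH = Σ(broken) − Σ(formed) = 5001 − 5091 = −90 kJ

ΔH ≈ −90 kJ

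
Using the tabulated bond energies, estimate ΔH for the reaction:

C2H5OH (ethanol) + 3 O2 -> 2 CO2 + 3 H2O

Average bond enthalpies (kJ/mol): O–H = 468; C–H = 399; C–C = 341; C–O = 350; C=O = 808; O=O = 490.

Bonds broken (reactants):
  C–C: 1 × 341 = 341
  C–H: 5 × 399 = 1995
  C–O: 1 × 350 = 350
  O–H: 1 × 468 = 468
  O=O: 3 × 490 = 1470
  Σ(broken) = 4624 kJ
Bonds formed (products):
  C=O: 4 × 808 = 3232
  O–H: 6 × 468 = 2808
  Σ(formed) = 6040 kJ
ΔH = Σ(broken) − Σ(formed) = 4624 − 6040 = −1416 kJ

ΔH ≈ −1416 kJ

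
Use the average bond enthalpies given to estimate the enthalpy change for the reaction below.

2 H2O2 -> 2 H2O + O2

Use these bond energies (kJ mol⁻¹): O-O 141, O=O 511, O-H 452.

Bonds broken (reactants):
  O-H: 4 × 452 = 1808
  O-O: 2 × 141 = 282
  Σ(broken) = 2090 kJ
Bonds formed (products):
  O-H: 4 × 452 = 1808
  O=O: 1 × 511 = 511
  Σ(formed) = 2319 kJ
ΔH = Σ(broken) − Σ(formed) = 2090 − 2319 = −229 kJ

ΔH ≈ −229 kJ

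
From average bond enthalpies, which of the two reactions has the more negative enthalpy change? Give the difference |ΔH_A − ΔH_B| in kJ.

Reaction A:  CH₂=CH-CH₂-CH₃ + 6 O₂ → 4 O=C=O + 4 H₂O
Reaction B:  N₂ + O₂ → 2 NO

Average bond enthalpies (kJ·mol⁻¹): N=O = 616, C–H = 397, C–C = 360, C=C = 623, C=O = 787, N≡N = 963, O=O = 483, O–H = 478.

Reaction A, by 2917 kJ

Reaction A:
  Bonds broken (reactants):
    C–C: 2 × 360 = 720
    C–H: 8 × 397 = 3176
    C=C: 1 × 623 = 623
    O=O: 6 × 483 = 2898
    Σ(broken) = 7417 kJ
  Bonds formed (products):
    C=O: 8 × 787 = 6296
    O–H: 8 × 478 = 3824
    Σ(formed) = 10120 kJ
  ΔH_A = 7417 − 10120 = −2703 kJ
Reaction B:
  Bonds broken (reactants):
    N≡N: 1 × 963 = 963
    O=O: 1 × 483 = 483
    Σ(broken) = 1446 kJ
  Bonds formed (products):
    N=O: 2 × 616 = 1232
    Σ(formed) = 1232 kJ
  ΔH_B = 1446 − 1232 = +214 kJ
ΔH_A − ΔH_B = −2917 kJ, so reaction A has the more negative ΔH; |ΔH_A − ΔH_B| = 2917 kJ.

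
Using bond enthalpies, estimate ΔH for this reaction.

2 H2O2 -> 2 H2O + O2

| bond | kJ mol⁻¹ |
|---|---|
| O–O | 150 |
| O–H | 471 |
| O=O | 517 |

ΔH ≈ −217 kJ

Bonds broken (reactants):
  O–H: 4 × 471 = 1884
  O–O: 2 × 150 = 300
  Σ(broken) = 2184 kJ
Bonds formed (products):
  O–H: 4 × 471 = 1884
  O=O: 1 × 517 = 517
  Σ(formed) = 2401 kJ
ΔH = Σ(broken) − Σ(formed) = 2184 − 2401 = −217 kJ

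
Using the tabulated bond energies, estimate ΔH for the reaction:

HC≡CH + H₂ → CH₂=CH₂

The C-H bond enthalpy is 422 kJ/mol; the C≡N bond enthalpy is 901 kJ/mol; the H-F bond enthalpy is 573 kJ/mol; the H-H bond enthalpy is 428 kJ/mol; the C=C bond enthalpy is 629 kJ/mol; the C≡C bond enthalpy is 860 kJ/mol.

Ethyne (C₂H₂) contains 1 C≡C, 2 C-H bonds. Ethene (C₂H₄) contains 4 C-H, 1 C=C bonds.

Bonds broken (reactants):
  C≡C: 1 × 860 = 860
  C-H: 2 × 422 = 844
  H-H: 1 × 428 = 428
  Σ(broken) = 2132 kJ
Bonds formed (products):
  C-H: 4 × 422 = 1688
  C=C: 1 × 629 = 629
  Σ(formed) = 2317 kJ
ΔH = Σ(broken) − Σ(formed) = 2132 − 2317 = −185 kJ

ΔH ≈ −185 kJ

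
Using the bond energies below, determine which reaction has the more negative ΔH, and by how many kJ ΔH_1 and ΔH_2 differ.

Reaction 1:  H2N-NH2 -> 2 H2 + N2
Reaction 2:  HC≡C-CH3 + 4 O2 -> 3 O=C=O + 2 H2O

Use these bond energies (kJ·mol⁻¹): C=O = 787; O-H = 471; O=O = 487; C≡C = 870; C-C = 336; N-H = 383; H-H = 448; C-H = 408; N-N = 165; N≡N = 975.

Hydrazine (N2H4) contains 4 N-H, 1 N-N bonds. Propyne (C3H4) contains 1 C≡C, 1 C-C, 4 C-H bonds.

Reaction 2, by 1646 kJ

Reaction 1:
  Bonds broken (reactants):
    N-H: 4 × 383 = 1532
    N-N: 1 × 165 = 165
    Σ(broken) = 1697 kJ
  Bonds formed (products):
    H-H: 2 × 448 = 896
    N≡N: 1 × 975 = 975
    Σ(formed) = 1871 kJ
  ΔH_1 = 1697 − 1871 = −174 kJ
Reaction 2:
  Bonds broken (reactants):
    C≡C: 1 × 870 = 870
    C-C: 1 × 336 = 336
    C-H: 4 × 408 = 1632
    O=O: 4 × 487 = 1948
    Σ(broken) = 4786 kJ
  Bonds formed (products):
    C=O: 6 × 787 = 4722
    O-H: 4 × 471 = 1884
    Σ(formed) = 6606 kJ
  ΔH_2 = 4786 − 6606 = −1820 kJ
ΔH_1 − ΔH_2 = +1646 kJ, so reaction 2 has the more negative ΔH; |ΔH_1 − ΔH_2| = 1646 kJ.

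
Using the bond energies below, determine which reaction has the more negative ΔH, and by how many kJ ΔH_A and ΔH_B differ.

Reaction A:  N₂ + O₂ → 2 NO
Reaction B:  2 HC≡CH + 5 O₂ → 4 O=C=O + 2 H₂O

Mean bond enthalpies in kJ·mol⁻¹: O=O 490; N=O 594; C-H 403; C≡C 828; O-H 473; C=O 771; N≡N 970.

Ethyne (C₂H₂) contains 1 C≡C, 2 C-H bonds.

Reaction B, by 2614 kJ

Reaction A:
  Bonds broken (reactants):
    N≡N: 1 × 970 = 970
    O=O: 1 × 490 = 490
    Σ(broken) = 1460 kJ
  Bonds formed (products):
    N=O: 2 × 594 = 1188
    Σ(formed) = 1188 kJ
  ΔH_A = 1460 − 1188 = +272 kJ
Reaction B:
  Bonds broken (reactants):
    C≡C: 2 × 828 = 1656
    C-H: 4 × 403 = 1612
    O=O: 5 × 490 = 2450
    Σ(broken) = 5718 kJ
  Bonds formed (products):
    C=O: 8 × 771 = 6168
    O-H: 4 × 473 = 1892
    Σ(formed) = 8060 kJ
  ΔH_B = 5718 − 8060 = −2342 kJ
ΔH_A − ΔH_B = +2614 kJ, so reaction B has the more negative ΔH; |ΔH_A − ΔH_B| = 2614 kJ.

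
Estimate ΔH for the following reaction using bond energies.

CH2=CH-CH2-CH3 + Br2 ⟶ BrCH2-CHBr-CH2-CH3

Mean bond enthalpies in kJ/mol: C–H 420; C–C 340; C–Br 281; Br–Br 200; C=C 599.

ΔH ≈ −103 kJ

Bonds broken (reactants):
  Br–Br: 1 × 200 = 200
  C–C: 2 × 340 = 680
  C–H: 8 × 420 = 3360
  C=C: 1 × 599 = 599
  Σ(broken) = 4839 kJ
Bonds formed (products):
  C–Br: 2 × 281 = 562
  C–C: 3 × 340 = 1020
  C–H: 8 × 420 = 3360
  Σ(formed) = 4942 kJ
ΔH = Σ(broken) − Σ(formed) = 4839 − 4942 = −103 kJ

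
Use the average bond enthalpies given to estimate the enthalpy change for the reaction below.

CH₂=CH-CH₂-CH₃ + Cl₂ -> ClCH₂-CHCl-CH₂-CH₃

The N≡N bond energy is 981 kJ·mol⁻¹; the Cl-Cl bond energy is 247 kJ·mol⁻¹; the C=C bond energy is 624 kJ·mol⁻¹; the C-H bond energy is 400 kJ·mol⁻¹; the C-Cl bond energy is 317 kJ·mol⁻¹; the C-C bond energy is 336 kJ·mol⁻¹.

Bonds broken (reactants):
  C-C: 2 × 336 = 672
  C-H: 8 × 400 = 3200
  C=C: 1 × 624 = 624
  Cl-Cl: 1 × 247 = 247
  Σ(broken) = 4743 kJ
Bonds formed (products):
  C-C: 3 × 336 = 1008
  C-Cl: 2 × 317 = 634
  C-H: 8 × 400 = 3200
  Σ(formed) = 4842 kJ
ΔH = Σ(broken) − Σ(formed) = 4743 − 4842 = −99 kJ

ΔH ≈ −99 kJ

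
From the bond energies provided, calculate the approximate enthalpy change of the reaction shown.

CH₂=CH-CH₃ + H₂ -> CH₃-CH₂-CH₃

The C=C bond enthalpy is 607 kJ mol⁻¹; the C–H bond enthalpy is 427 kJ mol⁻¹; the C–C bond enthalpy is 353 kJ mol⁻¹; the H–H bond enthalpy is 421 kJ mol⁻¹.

ΔH ≈ −179 kJ

Bonds broken (reactants):
  C–C: 1 × 353 = 353
  C–H: 6 × 427 = 2562
  C=C: 1 × 607 = 607
  H–H: 1 × 421 = 421
  Σ(broken) = 3943 kJ
Bonds formed (products):
  C–C: 2 × 353 = 706
  C–H: 8 × 427 = 3416
  Σ(formed) = 4122 kJ
ΔH = Σ(broken) − Σ(formed) = 3943 − 4122 = −179 kJ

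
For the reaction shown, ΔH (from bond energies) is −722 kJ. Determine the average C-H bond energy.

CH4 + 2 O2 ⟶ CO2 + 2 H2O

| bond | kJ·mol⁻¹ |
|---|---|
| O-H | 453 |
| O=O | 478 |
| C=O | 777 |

D(C-H) ≈ 422 kJ/mol

Let D be the C-H bond energy.
Σ(broken) = 4×D + 2×478 = 956 + 4D
Σ(formed) = 2×777 + 4×453 = 3366
ΔH = Σ(broken) − Σ(formed) = (956 + 4D) − (3366) = −2410 + 4D
Setting this equal to −722 kJ gives 4D = 1688, so D = 422 kJ/mol.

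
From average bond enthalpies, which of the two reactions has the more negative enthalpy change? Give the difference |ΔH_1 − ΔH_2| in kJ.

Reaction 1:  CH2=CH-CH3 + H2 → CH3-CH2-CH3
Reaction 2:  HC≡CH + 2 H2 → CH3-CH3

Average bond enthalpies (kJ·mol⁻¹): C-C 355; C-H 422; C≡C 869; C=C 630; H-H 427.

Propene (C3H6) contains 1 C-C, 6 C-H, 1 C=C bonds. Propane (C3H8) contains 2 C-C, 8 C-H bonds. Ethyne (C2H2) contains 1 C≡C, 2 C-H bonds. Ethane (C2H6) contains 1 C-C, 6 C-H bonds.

Reaction 1:
  Bonds broken (reactants):
    C-C: 1 × 355 = 355
    C-H: 6 × 422 = 2532
    C=C: 1 × 630 = 630
    H-H: 1 × 427 = 427
    Σ(broken) = 3944 kJ
  Bonds formed (products):
    C-C: 2 × 355 = 710
    C-H: 8 × 422 = 3376
    Σ(formed) = 4086 kJ
  ΔH_1 = 3944 − 4086 = −142 kJ
Reaction 2:
  Bonds broken (reactants):
    C≡C: 1 × 869 = 869
    C-H: 2 × 422 = 844
    H-H: 2 × 427 = 854
    Σ(broken) = 2567 kJ
  Bonds formed (products):
    C-C: 1 × 355 = 355
    C-H: 6 × 422 = 2532
    Σ(formed) = 2887 kJ
  ΔH_2 = 2567 − 2887 = −320 kJ
ΔH_1 − ΔH_2 = +178 kJ, so reaction 2 has the more negative ΔH; |ΔH_1 − ΔH_2| = 178 kJ.

Reaction 2, by 178 kJ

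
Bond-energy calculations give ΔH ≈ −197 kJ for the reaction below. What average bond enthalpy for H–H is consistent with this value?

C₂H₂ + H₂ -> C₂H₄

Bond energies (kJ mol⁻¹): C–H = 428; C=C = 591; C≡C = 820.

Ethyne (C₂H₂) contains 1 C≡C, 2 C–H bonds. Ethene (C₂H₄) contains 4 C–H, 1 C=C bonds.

D(H–H) ≈ 430 kJ/mol

Let D be the H–H bond energy.
Σ(broken) = 1×820 + 2×428 + 1×D = 1676 + D
Σ(formed) = 4×428 + 1×591 = 2303
ΔH = Σ(broken) − Σ(formed) = (1676 + D) − (2303) = −627 + D
Setting this equal to −197 kJ gives D = 430 kJ/mol.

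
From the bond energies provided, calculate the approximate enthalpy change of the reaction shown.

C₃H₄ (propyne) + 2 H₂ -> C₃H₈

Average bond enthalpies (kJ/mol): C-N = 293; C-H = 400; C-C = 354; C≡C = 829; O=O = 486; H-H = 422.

Bonds broken (reactants):
  C≡C: 1 × 829 = 829
  C-C: 1 × 354 = 354
  C-H: 4 × 400 = 1600
  H-H: 2 × 422 = 844
  Σ(broken) = 3627 kJ
Bonds formed (products):
  C-C: 2 × 354 = 708
  C-H: 8 × 400 = 3200
  Σ(formed) = 3908 kJ
ΔH = Σ(broken) − Σ(formed) = 3627 − 3908 = −281 kJ

ΔH ≈ −281 kJ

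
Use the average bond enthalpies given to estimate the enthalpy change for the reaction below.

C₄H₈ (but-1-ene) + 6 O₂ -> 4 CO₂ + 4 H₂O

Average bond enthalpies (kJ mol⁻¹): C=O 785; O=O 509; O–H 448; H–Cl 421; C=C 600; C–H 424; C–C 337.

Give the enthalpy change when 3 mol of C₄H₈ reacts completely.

ΔH = −6432 kJ

Bonds broken (reactants):
  C–C: 2 × 337 = 674
  C–H: 8 × 424 = 3392
  C=C: 1 × 600 = 600
  O=O: 6 × 509 = 3054
  Σ(broken) = 7720 kJ
Bonds formed (products):
  C=O: 8 × 785 = 6280
  O–H: 8 × 448 = 3584
  Σ(formed) = 9864 kJ
ΔH = Σ(broken) − Σ(formed) = 7720 − 9864 = −2144 kJ
For 3× the reaction as written: 3 × (−2144) = −6432 kJ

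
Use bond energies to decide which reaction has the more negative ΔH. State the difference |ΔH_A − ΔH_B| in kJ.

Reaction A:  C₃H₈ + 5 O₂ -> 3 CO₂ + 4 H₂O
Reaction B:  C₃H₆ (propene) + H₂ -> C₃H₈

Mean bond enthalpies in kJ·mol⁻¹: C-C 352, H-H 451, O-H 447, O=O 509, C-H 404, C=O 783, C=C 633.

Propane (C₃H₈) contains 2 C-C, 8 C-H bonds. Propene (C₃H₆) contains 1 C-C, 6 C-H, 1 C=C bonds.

Reaction A:
  Bonds broken (reactants):
    C-C: 2 × 352 = 704
    C-H: 8 × 404 = 3232
    O=O: 5 × 509 = 2545
    Σ(broken) = 6481 kJ
  Bonds formed (products):
    C=O: 6 × 783 = 4698
    O-H: 8 × 447 = 3576
    Σ(formed) = 8274 kJ
  ΔH_A = 6481 − 8274 = −1793 kJ
Reaction B:
  Bonds broken (reactants):
    C-C: 1 × 352 = 352
    C-H: 6 × 404 = 2424
    C=C: 1 × 633 = 633
    H-H: 1 × 451 = 451
    Σ(broken) = 3860 kJ
  Bonds formed (products):
    C-C: 2 × 352 = 704
    C-H: 8 × 404 = 3232
    Σ(formed) = 3936 kJ
  ΔH_B = 3860 − 3936 = −76 kJ
ΔH_A − ΔH_B = −1717 kJ, so reaction A has the more negative ΔH; |ΔH_A − ΔH_B| = 1717 kJ.

Reaction A, by 1717 kJ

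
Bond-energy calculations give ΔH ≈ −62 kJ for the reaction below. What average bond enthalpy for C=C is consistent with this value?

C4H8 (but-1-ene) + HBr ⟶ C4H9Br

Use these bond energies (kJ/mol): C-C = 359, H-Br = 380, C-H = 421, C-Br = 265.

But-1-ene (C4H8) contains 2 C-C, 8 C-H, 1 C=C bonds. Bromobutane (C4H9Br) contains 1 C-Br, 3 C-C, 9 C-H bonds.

D(C=C) ≈ 603 kJ/mol

Let D be the C=C bond energy.
Σ(broken) = 2×359 + 8×421 + 1×D + 1×380 = 4466 + D
Σ(formed) = 1×265 + 3×359 + 9×421 = 5131
ΔH = Σ(broken) − Σ(formed) = (4466 + D) − (5131) = −665 + D
Setting this equal to −62 kJ gives D = 603 kJ/mol.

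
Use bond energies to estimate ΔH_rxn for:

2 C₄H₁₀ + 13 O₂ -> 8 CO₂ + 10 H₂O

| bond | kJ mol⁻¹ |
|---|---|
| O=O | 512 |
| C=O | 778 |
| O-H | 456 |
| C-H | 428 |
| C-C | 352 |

ΔH ≈ −4240 kJ

Bonds broken (reactants):
  C-C: 6 × 352 = 2112
  C-H: 20 × 428 = 8560
  O=O: 13 × 512 = 6656
  Σ(broken) = 17328 kJ
Bonds formed (products):
  C=O: 16 × 778 = 12448
  O-H: 20 × 456 = 9120
  Σ(formed) = 21568 kJ
ΔH = Σ(broken) − Σ(formed) = 17328 − 21568 = −4240 kJ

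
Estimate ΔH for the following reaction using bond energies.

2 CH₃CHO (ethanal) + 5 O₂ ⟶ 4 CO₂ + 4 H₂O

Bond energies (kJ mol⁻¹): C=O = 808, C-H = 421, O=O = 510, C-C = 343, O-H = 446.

ΔH ≈ −1812 kJ

Bonds broken (reactants):
  C-C: 2 × 343 = 686
  C-H: 8 × 421 = 3368
  C=O: 2 × 808 = 1616
  O=O: 5 × 510 = 2550
  Σ(broken) = 8220 kJ
Bonds formed (products):
  C=O: 8 × 808 = 6464
  O-H: 8 × 446 = 3568
  Σ(formed) = 10032 kJ
ΔH = Σ(broken) − Σ(formed) = 8220 − 10032 = −1812 kJ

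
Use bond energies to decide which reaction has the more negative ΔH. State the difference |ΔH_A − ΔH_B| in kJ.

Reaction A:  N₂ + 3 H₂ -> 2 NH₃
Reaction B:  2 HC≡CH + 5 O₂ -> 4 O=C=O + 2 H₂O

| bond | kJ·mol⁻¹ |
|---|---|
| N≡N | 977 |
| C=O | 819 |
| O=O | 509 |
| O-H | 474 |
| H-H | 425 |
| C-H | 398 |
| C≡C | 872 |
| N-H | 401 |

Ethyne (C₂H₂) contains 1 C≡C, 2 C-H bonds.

Reaction B, by 2413 kJ

Reaction A:
  Bonds broken (reactants):
    H-H: 3 × 425 = 1275
    N≡N: 1 × 977 = 977
    Σ(broken) = 2252 kJ
  Bonds formed (products):
    N-H: 6 × 401 = 2406
    Σ(formed) = 2406 kJ
  ΔH_A = 2252 − 2406 = −154 kJ
Reaction B:
  Bonds broken (reactants):
    C≡C: 2 × 872 = 1744
    C-H: 4 × 398 = 1592
    O=O: 5 × 509 = 2545
    Σ(broken) = 5881 kJ
  Bonds formed (products):
    C=O: 8 × 819 = 6552
    O-H: 4 × 474 = 1896
    Σ(formed) = 8448 kJ
  ΔH_B = 5881 − 8448 = −2567 kJ
ΔH_A − ΔH_B = +2413 kJ, so reaction B has the more negative ΔH; |ΔH_A − ΔH_B| = 2413 kJ.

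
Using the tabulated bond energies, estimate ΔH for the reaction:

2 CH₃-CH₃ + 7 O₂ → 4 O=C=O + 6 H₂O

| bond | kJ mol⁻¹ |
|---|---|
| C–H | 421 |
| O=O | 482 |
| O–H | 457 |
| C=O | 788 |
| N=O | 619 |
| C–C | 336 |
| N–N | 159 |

Bonds broken (reactants):
  C–C: 2 × 336 = 672
  C–H: 12 × 421 = 5052
  O=O: 7 × 482 = 3374
  Σ(broken) = 9098 kJ
Bonds formed (products):
  C=O: 8 × 788 = 6304
  O–H: 12 × 457 = 5484
  Σ(formed) = 11788 kJ
ΔH = Σ(broken) − Σ(formed) = 9098 − 11788 = −2690 kJ

ΔH ≈ −2690 kJ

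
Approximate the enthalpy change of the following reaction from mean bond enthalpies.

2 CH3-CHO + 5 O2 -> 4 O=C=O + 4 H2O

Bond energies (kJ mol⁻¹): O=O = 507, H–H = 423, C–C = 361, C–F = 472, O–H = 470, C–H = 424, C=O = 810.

Bonds broken (reactants):
  C–C: 2 × 361 = 722
  C–H: 8 × 424 = 3392
  C=O: 2 × 810 = 1620
  O=O: 5 × 507 = 2535
  Σ(broken) = 8269 kJ
Bonds formed (products):
  C=O: 8 × 810 = 6480
  O–H: 8 × 470 = 3760
  Σ(formed) = 10240 kJ
ΔH = Σ(broken) − Σ(formed) = 8269 − 10240 = −1971 kJ

ΔH ≈ −1971 kJ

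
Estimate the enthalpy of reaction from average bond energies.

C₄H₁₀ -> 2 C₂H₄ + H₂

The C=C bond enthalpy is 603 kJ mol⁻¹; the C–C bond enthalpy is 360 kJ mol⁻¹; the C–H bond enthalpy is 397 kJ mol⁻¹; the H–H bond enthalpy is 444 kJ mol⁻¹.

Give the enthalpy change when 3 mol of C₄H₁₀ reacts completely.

Bonds broken (reactants):
  C–C: 3 × 360 = 1080
  C–H: 10 × 397 = 3970
  Σ(broken) = 5050 kJ
Bonds formed (products):
  C–H: 8 × 397 = 3176
  C=C: 2 × 603 = 1206
  H–H: 1 × 444 = 444
  Σ(formed) = 4826 kJ
ΔH = Σ(broken) − Σ(formed) = 5050 − 4826 = +224 kJ
For 3× the reaction as written: 3 × (+224) = +672 kJ

ΔH = +672 kJ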